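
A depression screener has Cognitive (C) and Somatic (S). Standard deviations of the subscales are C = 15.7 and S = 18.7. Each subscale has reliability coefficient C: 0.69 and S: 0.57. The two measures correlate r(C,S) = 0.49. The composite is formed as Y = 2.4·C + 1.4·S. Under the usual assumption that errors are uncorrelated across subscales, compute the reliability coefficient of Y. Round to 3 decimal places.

0.761

Var(Y) = 2.4²·15.7² + 1.4²·18.7² + 2·[3.36·15.7·18.7·0.49] = 2105.17 + 966.733 = 3071.91.
Under uncorrelated errors the observed covariances equal the true-score covariances, so only the own-variance terms attenuate.
True-score variance = [2.4²·15.7²·0.69 + 1.4²·18.7²·0.57] + 966.733 = 1370.32 + 966.733 = 2337.06.
Reliability = 2337.06 / 3071.91 = 0.761.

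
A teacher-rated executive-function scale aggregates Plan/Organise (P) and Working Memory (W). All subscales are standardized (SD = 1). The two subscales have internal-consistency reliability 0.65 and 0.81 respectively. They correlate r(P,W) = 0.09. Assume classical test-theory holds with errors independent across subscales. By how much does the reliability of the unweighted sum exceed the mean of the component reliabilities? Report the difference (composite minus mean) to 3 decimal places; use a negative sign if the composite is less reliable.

Var(sum) = 2 + 0.18 = 2.18; true-score variance = 1.46 + 0.18 = 1.64; composite reliability = 0.7523.
Mean component reliability = 0.7300.
Difference = 0.7523 − 0.7300 = 0.022.

0.022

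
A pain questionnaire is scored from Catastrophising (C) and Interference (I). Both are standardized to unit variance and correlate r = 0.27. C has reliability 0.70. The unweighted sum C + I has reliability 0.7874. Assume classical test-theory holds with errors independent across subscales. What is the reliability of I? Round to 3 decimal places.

0.760

Var(C+I) = 2 + 2·0.27 = 2.540.
True-score variance = ρ_C + ρ_I + 2·0.27, so 0.7874 = (0.70 + ρ_I + 0.54) / 2.540.
ρ_I = 0.7874·2.540 − 0.70 − 0.54 = 0.760.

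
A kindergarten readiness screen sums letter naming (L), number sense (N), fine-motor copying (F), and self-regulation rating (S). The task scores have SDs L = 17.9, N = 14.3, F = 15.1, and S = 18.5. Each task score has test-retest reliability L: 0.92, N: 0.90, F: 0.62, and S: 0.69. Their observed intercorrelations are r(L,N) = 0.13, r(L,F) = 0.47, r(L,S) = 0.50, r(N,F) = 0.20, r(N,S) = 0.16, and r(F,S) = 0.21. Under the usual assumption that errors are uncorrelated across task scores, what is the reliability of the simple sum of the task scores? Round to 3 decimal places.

Var(L+N+F+S) = 17.9² + 14.3² + 15.1² + 18.5² + 2·[17.9·14.3·0.13 + 17.9·15.1·0.47 + 17.9·18.5·0.50 + 14.3·15.1·0.20 + 14.3·18.5·0.16 + 15.1·18.5·0.21] = 1095.16 + 940.13 = 2035.29.
Because errors are independent across components, Cov(Tᵢ,Tⱼ) = Cov(Xᵢ,Xⱼ); the off-diagonal part of the true-score variance is the same as above.
True-score variance = [17.9²·0.92 + 14.3²·0.90 + 15.1²·0.62 + 18.5²·0.69] + 940.13 = 856.337 + 940.13 = 1796.47.
Reliability = 1796.47 / 2035.29 = 0.883.

0.883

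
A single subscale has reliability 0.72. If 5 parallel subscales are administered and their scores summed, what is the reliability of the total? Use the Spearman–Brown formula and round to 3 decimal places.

ρ_k = kρ / (1 + (k−1)ρ) = 5·0.72 / (1 + 4·0.72) = 3.600 / 3.880 = 0.928.

0.928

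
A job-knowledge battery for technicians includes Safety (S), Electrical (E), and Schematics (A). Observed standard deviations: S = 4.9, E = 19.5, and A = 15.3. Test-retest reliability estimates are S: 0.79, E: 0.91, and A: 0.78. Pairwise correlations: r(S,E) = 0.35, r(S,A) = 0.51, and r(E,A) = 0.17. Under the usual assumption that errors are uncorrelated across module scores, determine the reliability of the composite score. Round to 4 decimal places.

0.8972

Var(S+E+A) = 4.9² + 19.5² + 15.3² + 2·[4.9·19.5·0.35 + 4.9·15.3·0.51 + 19.5·15.3·0.17] = 638.35 + 244.793 = 883.143.
Under uncorrelated errors the observed covariances equal the true-score covariances, so only the own-variance terms attenuate.
True-score variance = [4.9²·0.79 + 19.5²·0.91 + 15.3²·0.78] + 244.793 = 547.586 + 244.793 = 792.379.
Reliability = 792.379 / 883.143 = 0.8972.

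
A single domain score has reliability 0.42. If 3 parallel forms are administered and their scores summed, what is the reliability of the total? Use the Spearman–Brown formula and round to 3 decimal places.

0.685

ρ_k = kρ / (1 + (k−1)ρ) = 3·0.42 / (1 + 2·0.42) = 1.260 / 1.840 = 0.685.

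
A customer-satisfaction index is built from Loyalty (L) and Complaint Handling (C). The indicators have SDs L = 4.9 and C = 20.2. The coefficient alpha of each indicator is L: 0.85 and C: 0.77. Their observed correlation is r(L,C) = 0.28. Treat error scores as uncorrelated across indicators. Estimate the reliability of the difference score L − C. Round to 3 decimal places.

Var(L−C) = 4.9² + 20.2² − 2·4.9·20.2·0.28 = 432.05 − 55.4288 = 376.621.
Under uncorrelated errors the observed covariances equal the true-score covariances, so only the own-variance terms attenuate.
True-score variance = [4.9²·0.85 + 20.2²·0.77] − 55.4288 = 334.599 − 55.4288 = 279.17.
Reliability = 279.17 / 376.621 = 0.741.

0.741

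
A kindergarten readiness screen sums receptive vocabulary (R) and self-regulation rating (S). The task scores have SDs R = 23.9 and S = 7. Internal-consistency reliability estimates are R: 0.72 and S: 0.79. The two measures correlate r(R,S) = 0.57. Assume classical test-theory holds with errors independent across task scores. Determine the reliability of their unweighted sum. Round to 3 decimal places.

Var(R+S) = 23.9² + 7² + 2·[23.9·7·0.57] = 620.21 + 190.722 = 810.932.
With uncorrelated errors the cross-covariances are all true-score covariance, so they carry over unchanged; only the diagonal terms shrink to ρᵢσᵢ².
True-score variance = [23.9²·0.72 + 7²·0.79] + 190.722 = 449.981 + 190.722 = 640.703.
Reliability = 640.703 / 810.932 = 0.790.

0.790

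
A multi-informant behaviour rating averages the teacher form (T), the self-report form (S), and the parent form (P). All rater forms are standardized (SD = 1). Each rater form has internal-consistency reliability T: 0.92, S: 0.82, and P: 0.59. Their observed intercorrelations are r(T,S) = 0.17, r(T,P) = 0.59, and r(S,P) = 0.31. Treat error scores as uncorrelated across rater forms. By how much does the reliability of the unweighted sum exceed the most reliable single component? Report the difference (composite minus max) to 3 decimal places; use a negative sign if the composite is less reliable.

-0.050

Var(sum) = 3 + 2.14 = 5.14; true-score variance = 2.33 + 2.14 = 4.47; composite reliability = 0.8696.
Max component reliability = 0.9200.
Difference = 0.8696 − 0.9200 = -0.050.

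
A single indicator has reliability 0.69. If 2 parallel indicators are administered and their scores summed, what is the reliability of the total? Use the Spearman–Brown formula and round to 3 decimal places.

0.817

ρ_k = kρ / (1 + (k−1)ρ) = 2·0.69 / (1 + 1·0.69) = 1.380 / 1.690 = 0.817.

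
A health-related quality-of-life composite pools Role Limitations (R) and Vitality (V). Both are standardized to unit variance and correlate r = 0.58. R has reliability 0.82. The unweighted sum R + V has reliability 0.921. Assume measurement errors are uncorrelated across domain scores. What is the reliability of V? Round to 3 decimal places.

Var(R+V) = 2 + 2·0.58 = 3.160.
True-score variance = ρ_R + ρ_V + 2·0.58, so 0.921 = (0.82 + ρ_V + 1.16) / 3.160.
ρ_V = 0.921·3.160 − 0.82 − 1.16 = 0.930.

0.930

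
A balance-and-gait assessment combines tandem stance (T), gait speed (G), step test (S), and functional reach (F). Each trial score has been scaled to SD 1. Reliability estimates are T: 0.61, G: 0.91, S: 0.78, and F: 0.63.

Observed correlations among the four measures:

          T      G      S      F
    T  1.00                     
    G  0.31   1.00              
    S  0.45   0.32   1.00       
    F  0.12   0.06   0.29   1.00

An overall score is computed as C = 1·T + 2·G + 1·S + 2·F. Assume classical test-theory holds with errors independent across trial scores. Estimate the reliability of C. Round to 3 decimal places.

Var(C) = 1 + 2² + 1 + 2² + 2·[2·0.31 + 0.45 + 2·0.12 + 2·0.32 + 4·0.06 + 2·0.29] = 10 + 5.54 = 15.54.
Because errors are independent across components, Cov(Tᵢ,Tⱼ) = Cov(Xᵢ,Xⱼ); the off-diagonal part of the true-score variance is the same as above.
True-score variance = [0.61 + 2²·0.91 + 0.78 + 2²·0.63] + 5.54 = 7.55 + 5.54 = 13.09.
Reliability = 13.09 / 15.54 = 0.842.

0.842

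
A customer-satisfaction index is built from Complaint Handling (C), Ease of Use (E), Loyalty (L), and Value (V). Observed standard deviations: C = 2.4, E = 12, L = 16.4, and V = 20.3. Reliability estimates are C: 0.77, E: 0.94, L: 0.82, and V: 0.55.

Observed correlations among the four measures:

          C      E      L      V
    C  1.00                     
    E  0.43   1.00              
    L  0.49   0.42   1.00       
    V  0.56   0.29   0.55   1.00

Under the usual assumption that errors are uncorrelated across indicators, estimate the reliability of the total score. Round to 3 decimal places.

Var(C+E+L+V) = 2.4² + 12² + 16.4² + 20.3² + 2·[2.4·12·0.43 + 2.4·16.4·0.49 + 2.4·20.3·0.56 + 12·16.4·0.42 + 12·20.3·0.29 + 16.4·20.3·0.55] = 830.81 + 790.719 = 1621.53.
Under uncorrelated errors the observed covariances equal the true-score covariances, so only the own-variance terms attenuate.
True-score variance = [2.4²·0.77 + 12²·0.94 + 16.4²·0.82 + 20.3²·0.55] + 790.719 = 586.992 + 790.719 = 1377.71.
Reliability = 1377.71 / 1621.53 = 0.850.

0.850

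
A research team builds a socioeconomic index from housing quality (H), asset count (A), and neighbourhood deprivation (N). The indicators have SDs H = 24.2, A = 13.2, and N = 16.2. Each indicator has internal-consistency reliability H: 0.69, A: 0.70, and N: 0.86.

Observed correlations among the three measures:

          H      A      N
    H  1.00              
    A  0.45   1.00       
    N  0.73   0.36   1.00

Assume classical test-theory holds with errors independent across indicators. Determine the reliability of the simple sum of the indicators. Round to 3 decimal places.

Var(H+A+N) = 24.2² + 13.2² + 16.2² + 2·[24.2·13.2·0.45 + 24.2·16.2·0.73 + 13.2·16.2·0.36] = 1022.32 + 1013.84 = 2036.16.
With uncorrelated errors the cross-covariances are all true-score covariance, so they carry over unchanged; only the diagonal terms shrink to ρᵢσᵢ².
True-score variance = [24.2²·0.69 + 13.2²·0.70 + 16.2²·0.86] + 1013.84 = 751.758 + 1013.84 = 1765.6.
Reliability = 1765.6 / 2036.16 = 0.867.

0.867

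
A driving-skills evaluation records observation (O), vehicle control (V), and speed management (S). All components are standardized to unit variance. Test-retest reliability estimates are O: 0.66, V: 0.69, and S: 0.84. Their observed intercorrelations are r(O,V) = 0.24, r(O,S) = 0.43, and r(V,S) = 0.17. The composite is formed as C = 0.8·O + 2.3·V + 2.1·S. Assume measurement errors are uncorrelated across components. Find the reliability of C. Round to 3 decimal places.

Var(C) = 0.8² + 2.3² + 2.1² + 2·[1.84·0.24 + 1.68·0.43 + 4.83·0.17] = 10.34 + 3.9702 = 14.3102.
Because errors are independent across components, Cov(Tᵢ,Tⱼ) = Cov(Xᵢ,Xⱼ); the off-diagonal part of the true-score variance is the same as above.
True-score variance = [0.8²·0.66 + 2.3²·0.69 + 2.1²·0.84] + 3.9702 = 7.7769 + 3.9702 = 11.7471.
Reliability = 11.7471 / 14.3102 = 0.821.

0.821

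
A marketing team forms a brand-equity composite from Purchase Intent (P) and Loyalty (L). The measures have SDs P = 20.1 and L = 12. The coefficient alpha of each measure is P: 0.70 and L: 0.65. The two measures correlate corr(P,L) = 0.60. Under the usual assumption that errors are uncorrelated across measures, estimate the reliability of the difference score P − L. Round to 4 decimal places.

Var(P−L) = 20.1² + 12² − 2·20.1·12·0.60 = 548.01 − 289.44 = 258.57.
With uncorrelated errors the cross-covariances are all true-score covariance, so they carry over unchanged; only the diagonal terms shrink to ρᵢσᵢ².
True-score variance = [20.1²·0.70 + 12²·0.65] − 289.44 = 376.407 − 289.44 = 86.967.
Reliability = 86.967 / 258.57 = 0.3363.

0.3363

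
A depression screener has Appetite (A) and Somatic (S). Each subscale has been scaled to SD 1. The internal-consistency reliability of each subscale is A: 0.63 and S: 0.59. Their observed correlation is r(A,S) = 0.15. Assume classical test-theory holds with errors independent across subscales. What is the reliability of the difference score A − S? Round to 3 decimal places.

Var(A−S) = 1 + 1 − 2·0.15 = 2 − 0.3 = 1.7.
Because errors are independent across components, Cov(Tᵢ,Tⱼ) = Cov(Xᵢ,Xⱼ); the off-diagonal part of the true-score variance is the same as above.
True-score variance = [0.63 + 0.59] − 0.3 = 1.22 − 0.3 = 0.92.
Reliability = 0.92 / 1.7 = 0.541.

0.541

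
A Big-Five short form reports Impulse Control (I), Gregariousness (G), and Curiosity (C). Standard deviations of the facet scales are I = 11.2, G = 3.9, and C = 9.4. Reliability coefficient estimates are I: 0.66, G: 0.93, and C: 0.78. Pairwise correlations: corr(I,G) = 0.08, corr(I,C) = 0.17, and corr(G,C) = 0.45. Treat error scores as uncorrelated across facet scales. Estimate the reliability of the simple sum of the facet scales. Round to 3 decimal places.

0.793

Var(I+G+C) = 11.2² + 3.9² + 9.4² + 2·[11.2·3.9·0.08 + 11.2·9.4·0.17 + 3.9·9.4·0.45] = 229.01 + 75.778 = 304.788.
Because errors are independent across components, Cov(Tᵢ,Tⱼ) = Cov(Xᵢ,Xⱼ); the off-diagonal part of the true-score variance is the same as above.
True-score variance = [11.2²·0.66 + 3.9²·0.93 + 9.4²·0.78] + 75.778 = 165.857 + 75.778 = 241.635.
Reliability = 241.635 / 304.788 = 0.793.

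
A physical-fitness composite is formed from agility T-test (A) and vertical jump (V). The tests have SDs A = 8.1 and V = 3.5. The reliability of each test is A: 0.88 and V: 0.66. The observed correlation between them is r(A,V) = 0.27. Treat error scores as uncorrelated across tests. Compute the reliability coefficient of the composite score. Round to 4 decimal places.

0.8708

Var(A+V) = 8.1² + 3.5² + 2·[8.1·3.5·0.27] = 77.86 + 15.309 = 93.169.
Because errors are independent across components, Cov(Tᵢ,Tⱼ) = Cov(Xᵢ,Xⱼ); the off-diagonal part of the true-score variance is the same as above.
True-score variance = [8.1²·0.88 + 3.5²·0.66] + 15.309 = 65.8218 + 15.309 = 81.1308.
Reliability = 81.1308 / 93.169 = 0.8708.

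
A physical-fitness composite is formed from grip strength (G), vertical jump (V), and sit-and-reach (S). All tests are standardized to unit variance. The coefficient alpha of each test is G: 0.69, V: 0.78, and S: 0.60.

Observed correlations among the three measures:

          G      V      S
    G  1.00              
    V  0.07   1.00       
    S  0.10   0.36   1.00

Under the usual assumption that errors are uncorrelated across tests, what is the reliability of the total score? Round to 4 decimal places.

Var(G+V+S) = 3 + 2·[0.07 + 0.10 + 0.36] = 3 + 1.06 = 4.06.
Because errors are independent across components, Cov(Tᵢ,Tⱼ) = Cov(Xᵢ,Xⱼ); the off-diagonal part of the true-score variance is the same as above.
True-score variance = [0.69 + 0.78 + 0.60] + 1.06 = 2.07 + 1.06 = 3.13.
Reliability = 3.13 / 4.06 = 0.7709.

0.7709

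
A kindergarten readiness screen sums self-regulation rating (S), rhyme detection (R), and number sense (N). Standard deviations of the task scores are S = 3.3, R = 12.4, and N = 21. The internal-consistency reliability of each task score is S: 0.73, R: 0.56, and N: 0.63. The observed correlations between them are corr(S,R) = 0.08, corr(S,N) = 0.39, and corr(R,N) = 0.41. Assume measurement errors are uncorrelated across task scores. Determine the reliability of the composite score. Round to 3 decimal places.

0.734

Var(S+R+N) = 3.3² + 12.4² + 21² + 2·[3.3·12.4·0.08 + 3.3·21·0.39 + 12.4·21·0.41] = 605.65 + 274.129 = 879.779.
With uncorrelated errors the cross-covariances are all true-score covariance, so they carry over unchanged; only the diagonal terms shrink to ρᵢσᵢ².
True-score variance = [3.3²·0.73 + 12.4²·0.56 + 21²·0.63] + 274.129 = 371.885 + 274.129 = 646.014.
Reliability = 646.014 / 879.779 = 0.734.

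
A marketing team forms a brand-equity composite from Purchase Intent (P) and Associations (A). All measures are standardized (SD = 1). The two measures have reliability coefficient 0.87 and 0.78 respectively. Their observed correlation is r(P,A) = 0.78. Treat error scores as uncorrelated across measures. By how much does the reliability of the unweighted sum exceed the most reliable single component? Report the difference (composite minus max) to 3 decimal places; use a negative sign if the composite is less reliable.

Var(sum) = 2 + 1.56 = 3.56; true-score variance = 1.65 + 1.56 = 3.21; composite reliability = 0.9017.
Max component reliability = 0.8700.
Difference = 0.9017 − 0.8700 = 0.032.

0.032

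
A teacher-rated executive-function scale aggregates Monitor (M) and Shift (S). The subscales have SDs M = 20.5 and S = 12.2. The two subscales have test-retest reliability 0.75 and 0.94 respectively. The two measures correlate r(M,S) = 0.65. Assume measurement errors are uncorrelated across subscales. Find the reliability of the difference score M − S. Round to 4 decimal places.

0.5327

Var(M−S) = 20.5² + 12.2² − 2·20.5·12.2·0.65 = 569.09 − 325.13 = 243.96.
With uncorrelated errors the cross-covariances are all true-score covariance, so they carry over unchanged; only the diagonal terms shrink to ρᵢσᵢ².
True-score variance = [20.5²·0.75 + 12.2²·0.94] − 325.13 = 455.097 − 325.13 = 129.967.
Reliability = 129.967 / 243.96 = 0.5327.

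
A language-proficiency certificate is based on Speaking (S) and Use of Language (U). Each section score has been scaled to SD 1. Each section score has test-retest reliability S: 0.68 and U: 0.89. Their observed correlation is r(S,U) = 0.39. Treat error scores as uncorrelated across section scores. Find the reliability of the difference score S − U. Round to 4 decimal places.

Var(S−U) = 1 + 1 − 2·0.39 = 2 − 0.78 = 1.22.
With uncorrelated errors the cross-covariances are all true-score covariance, so they carry over unchanged; only the diagonal terms shrink to ρᵢσᵢ².
True-score variance = [0.68 + 0.89] − 0.78 = 1.57 − 0.78 = 0.79.
Reliability = 0.79 / 1.22 = 0.6475.

0.6475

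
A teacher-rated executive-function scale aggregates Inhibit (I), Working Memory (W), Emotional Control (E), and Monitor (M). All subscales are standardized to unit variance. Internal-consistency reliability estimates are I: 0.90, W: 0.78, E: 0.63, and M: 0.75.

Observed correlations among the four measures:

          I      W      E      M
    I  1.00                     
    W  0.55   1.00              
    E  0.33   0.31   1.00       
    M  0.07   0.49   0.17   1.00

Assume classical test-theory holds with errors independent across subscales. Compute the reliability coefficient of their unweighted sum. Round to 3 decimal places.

0.880

Var(I+W+E+M) = 4 + 2·[0.55 + 0.33 + 0.07 + 0.31 + 0.49 + 0.17] = 4 + 3.84 = 7.84.
With uncorrelated errors the cross-covariances are all true-score covariance, so they carry over unchanged; only the diagonal terms shrink to ρᵢσᵢ².
True-score variance = [0.90 + 0.78 + 0.63 + 0.75] + 3.84 = 3.06 + 3.84 = 6.9.
Reliability = 6.9 / 7.84 = 0.880.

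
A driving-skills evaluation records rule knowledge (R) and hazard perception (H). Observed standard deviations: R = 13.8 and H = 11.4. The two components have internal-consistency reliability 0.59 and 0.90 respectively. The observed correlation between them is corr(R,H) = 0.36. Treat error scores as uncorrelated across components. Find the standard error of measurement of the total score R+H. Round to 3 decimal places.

Var(total) = 320.4 + 113.27 = 433.67.
True-score variance = 229.324 + 113.27 = 342.594, so reliability = 0.7900.
Error variance = 433.67 − 342.594 = 91.0764; SEM = √91.0764 = 9.543.

9.543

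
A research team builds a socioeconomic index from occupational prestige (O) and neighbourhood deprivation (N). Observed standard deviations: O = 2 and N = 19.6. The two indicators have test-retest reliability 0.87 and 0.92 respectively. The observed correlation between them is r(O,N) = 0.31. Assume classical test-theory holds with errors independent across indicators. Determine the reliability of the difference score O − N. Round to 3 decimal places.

0.914

Var(O−N) = 2² + 19.6² − 2·2·19.6·0.31 = 388.16 − 24.304 = 363.856.
Because errors are independent across components, Cov(Tᵢ,Tⱼ) = Cov(Xᵢ,Xⱼ); the off-diagonal part of the true-score variance is the same as above.
True-score variance = [2²·0.87 + 19.6²·0.92] − 24.304 = 356.907 − 24.304 = 332.603.
Reliability = 332.603 / 363.856 = 0.914.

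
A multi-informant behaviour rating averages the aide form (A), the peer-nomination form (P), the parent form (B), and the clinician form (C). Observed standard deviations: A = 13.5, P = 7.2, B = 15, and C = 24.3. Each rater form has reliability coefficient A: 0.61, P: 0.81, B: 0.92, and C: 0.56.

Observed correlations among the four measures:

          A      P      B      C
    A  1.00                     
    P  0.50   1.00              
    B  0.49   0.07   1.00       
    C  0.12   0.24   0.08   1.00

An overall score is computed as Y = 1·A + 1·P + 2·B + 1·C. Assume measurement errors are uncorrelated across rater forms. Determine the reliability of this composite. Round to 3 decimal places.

0.837

Var(Y) = 13.5² + 7.2² + 2²·15² + 24.3² + 2·[13.5·7.2·0.50 + 2·13.5·15·0.49 + 13.5·24.3·0.12 + 2·7.2·15·0.07 + 7.2·24.3·0.24 + 2·15·24.3·0.08] = 1724.58 + 803.693 = 2528.27.
Because errors are independent across components, Cov(Tᵢ,Tⱼ) = Cov(Xᵢ,Xⱼ); the off-diagonal part of the true-score variance is the same as above.
True-score variance = [13.5²·0.61 + 7.2²·0.81 + 2²·15²·0.92 + 24.3²·0.56] + 803.693 = 1311.84 + 803.693 = 2115.53.
Reliability = 2115.53 / 2528.27 = 0.837.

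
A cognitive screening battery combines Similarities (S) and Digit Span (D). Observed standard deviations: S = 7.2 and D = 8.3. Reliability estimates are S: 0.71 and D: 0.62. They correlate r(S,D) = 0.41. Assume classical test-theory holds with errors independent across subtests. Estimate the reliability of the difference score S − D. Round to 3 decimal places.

Var(S−D) = 7.2² + 8.3² − 2·7.2·8.3·0.41 = 120.73 − 49.0032 = 71.7268.
With uncorrelated errors the cross-covariances are all true-score covariance, so they carry over unchanged; only the diagonal terms shrink to ρᵢσᵢ².
True-score variance = [7.2²·0.71 + 8.3²·0.62] − 49.0032 = 79.5182 − 49.0032 = 30.515.
Reliability = 30.515 / 71.7268 = 0.425.

0.425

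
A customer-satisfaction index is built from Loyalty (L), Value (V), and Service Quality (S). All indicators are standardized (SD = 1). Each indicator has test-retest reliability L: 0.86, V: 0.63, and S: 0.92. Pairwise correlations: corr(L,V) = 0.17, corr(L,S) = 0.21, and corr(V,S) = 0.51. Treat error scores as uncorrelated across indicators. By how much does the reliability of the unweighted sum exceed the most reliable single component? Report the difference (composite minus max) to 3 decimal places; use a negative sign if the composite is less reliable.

-0.043

Var(sum) = 3 + 1.78 = 4.78; true-score variance = 2.41 + 1.78 = 4.19; composite reliability = 0.8766.
Max component reliability = 0.9200.
Difference = 0.8766 − 0.9200 = -0.043.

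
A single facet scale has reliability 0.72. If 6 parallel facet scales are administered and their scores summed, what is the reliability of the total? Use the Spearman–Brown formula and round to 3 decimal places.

0.939

ρ_k = kρ / (1 + (k−1)ρ) = 6·0.72 / (1 + 5·0.72) = 4.320 / 4.600 = 0.939.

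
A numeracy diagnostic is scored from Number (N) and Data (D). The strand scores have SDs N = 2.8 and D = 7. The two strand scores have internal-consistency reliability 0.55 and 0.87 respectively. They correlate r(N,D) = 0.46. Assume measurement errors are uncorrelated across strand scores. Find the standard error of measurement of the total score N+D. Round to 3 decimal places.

Var(total) = 56.84 + 18.032 = 74.872.
True-score variance = 46.942 + 18.032 = 64.974, so reliability = 0.8678.
Error variance = 74.872 − 64.974 = 9.898; SEM = √9.898 = 3.146.

3.146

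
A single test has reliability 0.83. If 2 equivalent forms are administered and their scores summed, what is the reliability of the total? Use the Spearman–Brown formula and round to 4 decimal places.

0.9071

ρ_k = kρ / (1 + (k−1)ρ) = 2·0.83 / (1 + 1·0.83) = 1.660 / 1.830 = 0.9071.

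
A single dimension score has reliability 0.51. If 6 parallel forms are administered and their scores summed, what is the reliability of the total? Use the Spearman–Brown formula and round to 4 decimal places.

0.8620

ρ_k = kρ / (1 + (k−1)ρ) = 6·0.51 / (1 + 5·0.51) = 3.060 / 3.550 = 0.8620.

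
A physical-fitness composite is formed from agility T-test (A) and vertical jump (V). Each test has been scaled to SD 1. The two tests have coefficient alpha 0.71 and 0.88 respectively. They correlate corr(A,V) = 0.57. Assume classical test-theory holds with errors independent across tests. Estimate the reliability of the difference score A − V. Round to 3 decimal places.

Var(A−V) = 1 + 1 − 2·0.57 = 2 − 1.14 = 0.86.
With uncorrelated errors the cross-covariances are all true-score covariance, so they carry over unchanged; only the diagonal terms shrink to ρᵢσᵢ².
True-score variance = [0.71 + 0.88] − 1.14 = 1.59 − 1.14 = 0.45.
Reliability = 0.45 / 0.86 = 0.523.

0.523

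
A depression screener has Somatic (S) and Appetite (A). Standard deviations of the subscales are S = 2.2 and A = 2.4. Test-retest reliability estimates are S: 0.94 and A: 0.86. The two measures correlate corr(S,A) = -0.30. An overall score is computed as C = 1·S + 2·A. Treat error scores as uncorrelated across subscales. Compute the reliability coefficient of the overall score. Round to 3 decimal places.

Var(C) = 2.2² + 2²·2.4² + 2·[2·2.2·2.4·(-0.30)] = 27.88 − 6.336 = 21.544.
Because errors are independent across components, Cov(Tᵢ,Tⱼ) = Cov(Xᵢ,Xⱼ); the off-diagonal part of the true-score variance is the same as above.
True-score variance = [2.2²·0.94 + 2²·2.4²·0.86] − 6.336 = 24.364 − 6.336 = 18.028.
Reliability = 18.028 / 21.544 = 0.837.

0.837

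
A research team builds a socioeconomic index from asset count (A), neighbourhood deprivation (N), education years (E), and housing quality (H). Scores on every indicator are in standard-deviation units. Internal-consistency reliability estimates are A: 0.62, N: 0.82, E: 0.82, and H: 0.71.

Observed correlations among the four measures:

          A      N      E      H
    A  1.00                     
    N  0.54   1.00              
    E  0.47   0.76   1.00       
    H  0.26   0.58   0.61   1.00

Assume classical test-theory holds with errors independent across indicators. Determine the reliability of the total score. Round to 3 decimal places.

Var(A+N+E+H) = 4 + 2·[0.54 + 0.47 + 0.26 + 0.76 + 0.58 + 0.61] = 4 + 6.44 = 10.44.
With uncorrelated errors the cross-covariances are all true-score covariance, so they carry over unchanged; only the diagonal terms shrink to ρᵢσᵢ².
True-score variance = [0.62 + 0.82 + 0.82 + 0.71] + 6.44 = 2.97 + 6.44 = 9.41.
Reliability = 9.41 / 10.44 = 0.901.

0.901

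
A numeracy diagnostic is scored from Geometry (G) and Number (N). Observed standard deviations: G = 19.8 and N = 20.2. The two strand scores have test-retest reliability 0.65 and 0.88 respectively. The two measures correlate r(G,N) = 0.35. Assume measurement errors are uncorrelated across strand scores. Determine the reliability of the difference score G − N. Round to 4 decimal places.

Var(G−N) = 19.8² + 20.2² − 2·19.8·20.2·0.35 = 800.08 − 279.972 = 520.108.
Under uncorrelated errors the observed covariances equal the true-score covariances, so only the own-variance terms attenuate.
True-score variance = [19.8²·0.65 + 20.2²·0.88] − 279.972 = 613.901 − 279.972 = 333.929.
Reliability = 333.929 / 520.108 = 0.6420.

0.6420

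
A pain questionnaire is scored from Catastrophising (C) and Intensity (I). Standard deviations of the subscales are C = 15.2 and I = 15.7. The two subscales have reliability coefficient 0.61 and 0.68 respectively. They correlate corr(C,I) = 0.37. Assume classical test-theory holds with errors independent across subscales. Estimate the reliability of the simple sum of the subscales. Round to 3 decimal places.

0.742

Var(C+I) = 15.2² + 15.7² + 2·[15.2·15.7·0.37] = 477.53 + 176.594 = 654.124.
Because errors are independent across components, Cov(Tᵢ,Tⱼ) = Cov(Xᵢ,Xⱼ); the off-diagonal part of the true-score variance is the same as above.
True-score variance = [15.2²·0.61 + 15.7²·0.68] + 176.594 = 308.548 + 176.594 = 485.141.
Reliability = 485.141 / 654.124 = 0.742.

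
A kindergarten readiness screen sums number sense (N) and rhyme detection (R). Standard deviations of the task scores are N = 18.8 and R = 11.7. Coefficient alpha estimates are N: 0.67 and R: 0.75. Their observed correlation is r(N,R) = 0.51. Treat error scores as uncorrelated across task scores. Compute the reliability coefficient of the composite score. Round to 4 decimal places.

0.7889

Var(N+R) = 18.8² + 11.7² + 2·[18.8·11.7·0.51] = 490.33 + 224.359 = 714.689.
With uncorrelated errors the cross-covariances are all true-score covariance, so they carry over unchanged; only the diagonal terms shrink to ρᵢσᵢ².
True-score variance = [18.8²·0.67 + 11.7²·0.75] + 224.359 = 339.472 + 224.359 = 563.832.
Reliability = 563.832 / 714.689 = 0.7889.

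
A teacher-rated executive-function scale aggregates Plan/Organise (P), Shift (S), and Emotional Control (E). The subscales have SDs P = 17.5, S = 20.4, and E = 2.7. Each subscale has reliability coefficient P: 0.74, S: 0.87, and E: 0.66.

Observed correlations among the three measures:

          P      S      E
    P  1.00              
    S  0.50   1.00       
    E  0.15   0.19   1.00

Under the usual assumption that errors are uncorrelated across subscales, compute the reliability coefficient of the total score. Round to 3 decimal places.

Var(P+S+E) = 17.5² + 20.4² + 2.7² + 2·[17.5·20.4·0.50 + 17.5·2.7·0.15 + 20.4·2.7·0.19] = 729.7 + 392.105 = 1121.81.
Under uncorrelated errors the observed covariances equal the true-score covariances, so only the own-variance terms attenuate.
True-score variance = [17.5²·0.74 + 20.4²·0.87 + 2.7²·0.66] + 392.105 = 593.496 + 392.105 = 985.601.
Reliability = 985.601 / 1121.81 = 0.879.

0.879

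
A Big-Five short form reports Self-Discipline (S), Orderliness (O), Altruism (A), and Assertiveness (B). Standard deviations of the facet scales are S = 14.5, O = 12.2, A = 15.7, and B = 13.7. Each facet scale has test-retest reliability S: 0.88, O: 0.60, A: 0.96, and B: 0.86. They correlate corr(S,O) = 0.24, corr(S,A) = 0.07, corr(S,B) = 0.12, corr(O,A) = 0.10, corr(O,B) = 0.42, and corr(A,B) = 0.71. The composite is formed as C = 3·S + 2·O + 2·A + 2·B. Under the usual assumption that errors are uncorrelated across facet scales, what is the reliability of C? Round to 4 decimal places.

0.9147

Var(C) = 3²·14.5² + 2²·12.2² + 2²·15.7² + 2²·13.7² + 2·[6·14.5·12.2·0.24 + 6·14.5·15.7·0.07 + 6·14.5·13.7·0.12 + 4·12.2·15.7·0.10 + 4·12.2·13.7·0.42 + 4·15.7·13.7·0.71] = 4224.33 + 2923.29 = 7147.62.
Under uncorrelated errors the observed covariances equal the true-score covariances, so only the own-variance terms attenuate.
True-score variance = [3²·14.5²·0.88 + 2²·12.2²·0.60 + 2²·15.7²·0.96 + 2²·13.7²·0.86] + 2923.29 = 3614.57 + 2923.29 = 6537.86.
Reliability = 6537.86 / 7147.62 = 0.9147.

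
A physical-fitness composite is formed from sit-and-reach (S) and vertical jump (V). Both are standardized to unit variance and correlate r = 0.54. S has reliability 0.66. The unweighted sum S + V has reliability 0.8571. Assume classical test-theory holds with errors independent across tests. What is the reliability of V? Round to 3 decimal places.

0.900

Var(S+V) = 2 + 2·0.54 = 3.080.
True-score variance = ρ_S + ρ_V + 2·0.54, so 0.8571 = (0.66 + ρ_V + 1.08) / 3.080.
ρ_V = 0.8571·3.080 − 0.66 − 1.08 = 0.900.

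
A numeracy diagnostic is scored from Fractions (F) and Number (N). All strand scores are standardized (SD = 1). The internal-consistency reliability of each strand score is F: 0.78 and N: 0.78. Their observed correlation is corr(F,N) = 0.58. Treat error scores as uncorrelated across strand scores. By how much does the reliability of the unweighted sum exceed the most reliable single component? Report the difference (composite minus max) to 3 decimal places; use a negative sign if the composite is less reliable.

Var(sum) = 2 + 1.16 = 3.16; true-score variance = 1.56 + 1.16 = 2.72; composite reliability = 0.8608.
Max component reliability = 0.7800.
Difference = 0.8608 − 0.7800 = 0.081.

0.081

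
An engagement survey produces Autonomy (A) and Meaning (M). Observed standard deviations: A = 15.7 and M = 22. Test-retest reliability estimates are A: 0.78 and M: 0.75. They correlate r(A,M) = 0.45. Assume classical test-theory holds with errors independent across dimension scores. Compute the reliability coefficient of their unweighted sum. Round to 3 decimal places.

Var(A+M) = 15.7² + 22² + 2·[15.7·22·0.45] = 730.49 + 310.86 = 1041.35.
Because errors are independent across components, Cov(Tᵢ,Tⱼ) = Cov(Xᵢ,Xⱼ); the off-diagonal part of the true-score variance is the same as above.
True-score variance = [15.7²·0.78 + 22²·0.75] + 310.86 = 555.262 + 310.86 = 866.122.
Reliability = 866.122 / 1041.35 = 0.832.

0.832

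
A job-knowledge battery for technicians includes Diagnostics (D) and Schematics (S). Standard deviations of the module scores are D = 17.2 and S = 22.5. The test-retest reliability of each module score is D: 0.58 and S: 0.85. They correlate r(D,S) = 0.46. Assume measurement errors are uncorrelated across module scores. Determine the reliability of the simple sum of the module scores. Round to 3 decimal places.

Var(D+S) = 17.2² + 22.5² + 2·[17.2·22.5·0.46] = 802.09 + 356.04 = 1158.13.
Under uncorrelated errors the observed covariances equal the true-score covariances, so only the own-variance terms attenuate.
True-score variance = [17.2²·0.58 + 22.5²·0.85] + 356.04 = 601.9 + 356.04 = 957.94.
Reliability = 957.94 / 1158.13 = 0.827.

0.827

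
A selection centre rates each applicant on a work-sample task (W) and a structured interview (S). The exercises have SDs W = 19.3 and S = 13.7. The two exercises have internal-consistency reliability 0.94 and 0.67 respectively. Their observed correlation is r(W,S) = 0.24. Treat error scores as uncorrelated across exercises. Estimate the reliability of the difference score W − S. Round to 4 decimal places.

Var(W−S) = 19.3² + 13.7² − 2·19.3·13.7·0.24 = 560.18 − 126.917 = 433.263.
Under uncorrelated errors the observed covariances equal the true-score covariances, so only the own-variance terms attenuate.
True-score variance = [19.3²·0.94 + 13.7²·0.67] − 126.917 = 475.893 − 126.917 = 348.976.
Reliability = 348.976 / 433.263 = 0.8055.

0.8055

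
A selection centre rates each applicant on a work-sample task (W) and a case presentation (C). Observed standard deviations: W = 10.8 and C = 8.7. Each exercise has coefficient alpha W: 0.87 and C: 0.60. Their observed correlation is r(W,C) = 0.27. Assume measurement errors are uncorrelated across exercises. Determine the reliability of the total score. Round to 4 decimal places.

0.8131

Var(W+C) = 10.8² + 8.7² + 2·[10.8·8.7·0.27] = 192.33 + 50.7384 = 243.068.
With uncorrelated errors the cross-covariances are all true-score covariance, so they carry over unchanged; only the diagonal terms shrink to ρᵢσᵢ².
True-score variance = [10.8²·0.87 + 8.7²·0.60] + 50.7384 = 146.891 + 50.7384 = 197.629.
Reliability = 197.629 / 243.068 = 0.8131.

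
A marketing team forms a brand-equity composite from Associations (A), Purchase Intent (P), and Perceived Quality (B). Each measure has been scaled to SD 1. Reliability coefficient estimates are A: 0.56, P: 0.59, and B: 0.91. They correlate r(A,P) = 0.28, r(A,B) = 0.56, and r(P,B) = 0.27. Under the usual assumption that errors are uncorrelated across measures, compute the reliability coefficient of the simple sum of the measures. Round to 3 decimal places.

0.820

Var(A+P+B) = 3 + 2·[0.28 + 0.56 + 0.27] = 3 + 2.22 = 5.22.
Under uncorrelated errors the observed covariances equal the true-score covariances, so only the own-variance terms attenuate.
True-score variance = [0.56 + 0.59 + 0.91] + 2.22 = 2.06 + 2.22 = 4.28.
Reliability = 4.28 / 5.22 = 0.820.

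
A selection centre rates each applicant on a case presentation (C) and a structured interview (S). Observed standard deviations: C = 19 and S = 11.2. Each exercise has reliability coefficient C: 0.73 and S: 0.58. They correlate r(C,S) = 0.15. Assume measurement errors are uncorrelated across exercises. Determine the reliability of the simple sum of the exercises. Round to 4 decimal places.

0.7271

Var(C+S) = 19² + 11.2² + 2·[19·11.2·0.15] = 486.44 + 63.84 = 550.28.
Under uncorrelated errors the observed covariances equal the true-score covariances, so only the own-variance terms attenuate.
True-score variance = [19²·0.73 + 11.2²·0.58] + 63.84 = 336.285 + 63.84 = 400.125.
Reliability = 400.125 / 550.28 = 0.7271.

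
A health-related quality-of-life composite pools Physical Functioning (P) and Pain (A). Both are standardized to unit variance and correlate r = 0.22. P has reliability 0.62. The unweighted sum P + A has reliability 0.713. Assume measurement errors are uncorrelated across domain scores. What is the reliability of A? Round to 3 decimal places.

Var(P+A) = 2 + 2·0.22 = 2.440.
True-score variance = ρ_P + ρ_A + 2·0.22, so 0.713 = (0.62 + ρ_A + 0.44) / 2.440.
ρ_A = 0.713·2.440 − 0.62 − 0.44 = 0.680.

0.680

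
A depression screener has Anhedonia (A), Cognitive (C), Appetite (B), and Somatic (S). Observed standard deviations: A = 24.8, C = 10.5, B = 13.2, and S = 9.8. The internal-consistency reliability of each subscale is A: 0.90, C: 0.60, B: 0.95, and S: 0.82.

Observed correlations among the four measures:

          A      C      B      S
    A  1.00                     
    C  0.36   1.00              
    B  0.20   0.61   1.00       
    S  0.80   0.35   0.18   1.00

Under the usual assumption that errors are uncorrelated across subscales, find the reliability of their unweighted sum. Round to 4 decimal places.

Var(A+C+B+S) = 24.8² + 10.5² + 13.2² + 9.8² + 2·[24.8·10.5·0.36 + 24.8·13.2·0.20 + 24.8·9.8·0.80 + 10.5·13.2·0.61 + 10.5·9.8·0.35 + 13.2·9.8·0.18] = 995.57 + 994.988 = 1990.56.
Under uncorrelated errors the observed covariances equal the true-score covariances, so only the own-variance terms attenuate.
True-score variance = [24.8²·0.90 + 10.5²·0.60 + 13.2²·0.95 + 9.8²·0.82] + 994.988 = 863.967 + 994.988 = 1858.95.
Reliability = 1858.95 / 1990.56 = 0.9339.

0.9339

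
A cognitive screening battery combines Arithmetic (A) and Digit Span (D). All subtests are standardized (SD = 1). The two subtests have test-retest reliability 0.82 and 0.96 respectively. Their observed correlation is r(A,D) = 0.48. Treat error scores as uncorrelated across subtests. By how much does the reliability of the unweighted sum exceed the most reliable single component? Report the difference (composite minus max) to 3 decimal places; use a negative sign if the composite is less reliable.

Var(sum) = 2 + 0.96 = 2.96; true-score variance = 1.78 + 0.96 = 2.74; composite reliability = 0.9257.
Max component reliability = 0.9600.
Difference = 0.9257 − 0.9600 = -0.034.

-0.034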